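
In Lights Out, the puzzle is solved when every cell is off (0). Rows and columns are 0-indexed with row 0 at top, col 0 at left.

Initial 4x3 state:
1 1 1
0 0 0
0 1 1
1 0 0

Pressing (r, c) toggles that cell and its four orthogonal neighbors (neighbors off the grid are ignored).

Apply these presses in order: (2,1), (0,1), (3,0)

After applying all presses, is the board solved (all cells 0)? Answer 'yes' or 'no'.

Answer: yes

Derivation:
After press 1 at (2,1):
1 1 1
0 1 0
1 0 0
1 1 0

After press 2 at (0,1):
0 0 0
0 0 0
1 0 0
1 1 0

After press 3 at (3,0):
0 0 0
0 0 0
0 0 0
0 0 0

Lights still on: 0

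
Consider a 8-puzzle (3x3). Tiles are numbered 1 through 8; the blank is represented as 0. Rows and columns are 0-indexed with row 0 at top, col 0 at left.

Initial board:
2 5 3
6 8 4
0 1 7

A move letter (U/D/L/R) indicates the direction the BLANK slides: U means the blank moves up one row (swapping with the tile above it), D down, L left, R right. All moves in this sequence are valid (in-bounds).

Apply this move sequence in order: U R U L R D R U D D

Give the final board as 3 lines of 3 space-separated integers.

After move 1 (U):
2 5 3
0 8 4
6 1 7

After move 2 (R):
2 5 3
8 0 4
6 1 7

After move 3 (U):
2 0 3
8 5 4
6 1 7

After move 4 (L):
0 2 3
8 5 4
6 1 7

After move 5 (R):
2 0 3
8 5 4
6 1 7

After move 6 (D):
2 5 3
8 0 4
6 1 7

After move 7 (R):
2 5 3
8 4 0
6 1 7

After move 8 (U):
2 5 0
8 4 3
6 1 7

After move 9 (D):
2 5 3
8 4 0
6 1 7

After move 10 (D):
2 5 3
8 4 7
6 1 0

Answer: 2 5 3
8 4 7
6 1 0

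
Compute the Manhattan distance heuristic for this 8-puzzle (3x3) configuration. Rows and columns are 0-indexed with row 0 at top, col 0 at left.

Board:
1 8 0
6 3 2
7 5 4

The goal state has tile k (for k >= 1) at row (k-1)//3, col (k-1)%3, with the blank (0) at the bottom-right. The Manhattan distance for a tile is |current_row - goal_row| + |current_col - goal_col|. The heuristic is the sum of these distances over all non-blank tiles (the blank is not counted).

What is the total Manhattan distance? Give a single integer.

Answer: 12

Derivation:
Tile 1: (0,0)->(0,0) = 0
Tile 8: (0,1)->(2,1) = 2
Tile 6: (1,0)->(1,2) = 2
Tile 3: (1,1)->(0,2) = 2
Tile 2: (1,2)->(0,1) = 2
Tile 7: (2,0)->(2,0) = 0
Tile 5: (2,1)->(1,1) = 1
Tile 4: (2,2)->(1,0) = 3
Sum: 0 + 2 + 2 + 2 + 2 + 0 + 1 + 3 = 12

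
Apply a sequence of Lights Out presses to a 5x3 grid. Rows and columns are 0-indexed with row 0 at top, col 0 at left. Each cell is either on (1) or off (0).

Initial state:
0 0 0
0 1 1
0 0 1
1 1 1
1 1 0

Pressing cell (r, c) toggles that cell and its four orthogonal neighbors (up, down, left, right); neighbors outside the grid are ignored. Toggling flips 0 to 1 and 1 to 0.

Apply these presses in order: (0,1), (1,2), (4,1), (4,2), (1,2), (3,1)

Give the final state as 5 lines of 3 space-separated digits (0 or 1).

After press 1 at (0,1):
1 1 1
0 0 1
0 0 1
1 1 1
1 1 0

After press 2 at (1,2):
1 1 0
0 1 0
0 0 0
1 1 1
1 1 0

After press 3 at (4,1):
1 1 0
0 1 0
0 0 0
1 0 1
0 0 1

After press 4 at (4,2):
1 1 0
0 1 0
0 0 0
1 0 0
0 1 0

After press 5 at (1,2):
1 1 1
0 0 1
0 0 1
1 0 0
0 1 0

After press 6 at (3,1):
1 1 1
0 0 1
0 1 1
0 1 1
0 0 0

Answer: 1 1 1
0 0 1
0 1 1
0 1 1
0 0 0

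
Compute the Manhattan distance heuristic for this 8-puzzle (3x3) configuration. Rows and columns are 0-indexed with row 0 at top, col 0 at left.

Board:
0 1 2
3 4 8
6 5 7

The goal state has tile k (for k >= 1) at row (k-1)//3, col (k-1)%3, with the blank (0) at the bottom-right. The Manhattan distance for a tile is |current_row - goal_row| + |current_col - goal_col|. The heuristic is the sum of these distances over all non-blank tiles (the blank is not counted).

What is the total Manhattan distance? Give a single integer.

Tile 1: (0,1)->(0,0) = 1
Tile 2: (0,2)->(0,1) = 1
Tile 3: (1,0)->(0,2) = 3
Tile 4: (1,1)->(1,0) = 1
Tile 8: (1,2)->(2,1) = 2
Tile 6: (2,0)->(1,2) = 3
Tile 5: (2,1)->(1,1) = 1
Tile 7: (2,2)->(2,0) = 2
Sum: 1 + 1 + 3 + 1 + 2 + 3 + 1 + 2 = 14

Answer: 14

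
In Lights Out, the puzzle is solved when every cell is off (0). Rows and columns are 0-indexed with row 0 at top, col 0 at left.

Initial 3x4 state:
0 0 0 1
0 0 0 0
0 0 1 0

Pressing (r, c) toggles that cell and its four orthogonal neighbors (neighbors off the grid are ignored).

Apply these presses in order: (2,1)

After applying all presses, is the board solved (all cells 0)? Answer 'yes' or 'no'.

After press 1 at (2,1):
0 0 0 1
0 1 0 0
1 1 0 0

Lights still on: 4

Answer: no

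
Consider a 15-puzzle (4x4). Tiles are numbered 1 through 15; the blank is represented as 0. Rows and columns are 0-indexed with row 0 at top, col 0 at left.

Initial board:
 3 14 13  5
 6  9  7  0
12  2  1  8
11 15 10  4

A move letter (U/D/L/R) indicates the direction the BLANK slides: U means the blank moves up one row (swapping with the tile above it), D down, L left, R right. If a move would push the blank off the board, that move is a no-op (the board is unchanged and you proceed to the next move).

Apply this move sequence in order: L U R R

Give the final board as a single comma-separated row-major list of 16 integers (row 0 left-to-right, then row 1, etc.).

After move 1 (L):
 3 14 13  5
 6  9  0  7
12  2  1  8
11 15 10  4

After move 2 (U):
 3 14  0  5
 6  9 13  7
12  2  1  8
11 15 10  4

After move 3 (R):
 3 14  5  0
 6  9 13  7
12  2  1  8
11 15 10  4

After move 4 (R):
 3 14  5  0
 6  9 13  7
12  2  1  8
11 15 10  4

Answer: 3, 14, 5, 0, 6, 9, 13, 7, 12, 2, 1, 8, 11, 15, 10, 4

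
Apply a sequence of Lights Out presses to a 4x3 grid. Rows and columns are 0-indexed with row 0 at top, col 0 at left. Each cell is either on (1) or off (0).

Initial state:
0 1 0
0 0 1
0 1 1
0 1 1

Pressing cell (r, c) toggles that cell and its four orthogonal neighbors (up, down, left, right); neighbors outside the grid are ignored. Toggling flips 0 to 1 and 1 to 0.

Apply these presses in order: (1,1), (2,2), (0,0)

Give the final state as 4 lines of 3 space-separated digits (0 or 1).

After press 1 at (1,1):
0 0 0
1 1 0
0 0 1
0 1 1

After press 2 at (2,2):
0 0 0
1 1 1
0 1 0
0 1 0

After press 3 at (0,0):
1 1 0
0 1 1
0 1 0
0 1 0

Answer: 1 1 0
0 1 1
0 1 0
0 1 0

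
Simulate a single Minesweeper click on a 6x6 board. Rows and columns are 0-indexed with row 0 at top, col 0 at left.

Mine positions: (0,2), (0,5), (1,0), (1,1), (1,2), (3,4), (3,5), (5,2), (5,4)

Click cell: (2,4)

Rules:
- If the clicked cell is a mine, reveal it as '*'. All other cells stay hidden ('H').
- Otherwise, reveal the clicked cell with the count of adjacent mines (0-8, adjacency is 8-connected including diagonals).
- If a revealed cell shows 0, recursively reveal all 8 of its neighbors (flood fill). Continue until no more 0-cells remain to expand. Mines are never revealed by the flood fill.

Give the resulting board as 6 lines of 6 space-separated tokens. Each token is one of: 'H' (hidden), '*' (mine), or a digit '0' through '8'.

H H H H H H
H H H H H H
H H H H 2 H
H H H H H H
H H H H H H
H H H H H H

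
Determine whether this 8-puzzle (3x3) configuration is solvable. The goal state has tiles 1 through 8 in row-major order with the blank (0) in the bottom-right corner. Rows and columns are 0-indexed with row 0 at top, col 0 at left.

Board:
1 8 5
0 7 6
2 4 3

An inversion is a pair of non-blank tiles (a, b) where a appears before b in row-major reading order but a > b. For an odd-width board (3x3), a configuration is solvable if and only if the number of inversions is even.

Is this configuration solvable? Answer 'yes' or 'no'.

Inversions (pairs i<j in row-major order where tile[i] > tile[j] > 0): 17
17 is odd, so the puzzle is not solvable.

Answer: no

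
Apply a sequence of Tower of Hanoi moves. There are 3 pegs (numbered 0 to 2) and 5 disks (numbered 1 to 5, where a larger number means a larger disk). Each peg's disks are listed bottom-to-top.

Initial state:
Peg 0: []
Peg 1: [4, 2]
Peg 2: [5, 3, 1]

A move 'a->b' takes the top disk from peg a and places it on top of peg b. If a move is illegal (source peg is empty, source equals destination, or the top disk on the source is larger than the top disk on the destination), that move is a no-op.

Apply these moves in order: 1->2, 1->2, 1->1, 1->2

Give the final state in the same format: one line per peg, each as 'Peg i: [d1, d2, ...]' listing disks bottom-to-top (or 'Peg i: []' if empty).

After move 1 (1->2):
Peg 0: []
Peg 1: [4, 2]
Peg 2: [5, 3, 1]

After move 2 (1->2):
Peg 0: []
Peg 1: [4, 2]
Peg 2: [5, 3, 1]

After move 3 (1->1):
Peg 0: []
Peg 1: [4, 2]
Peg 2: [5, 3, 1]

After move 4 (1->2):
Peg 0: []
Peg 1: [4, 2]
Peg 2: [5, 3, 1]

Answer: Peg 0: []
Peg 1: [4, 2]
Peg 2: [5, 3, 1]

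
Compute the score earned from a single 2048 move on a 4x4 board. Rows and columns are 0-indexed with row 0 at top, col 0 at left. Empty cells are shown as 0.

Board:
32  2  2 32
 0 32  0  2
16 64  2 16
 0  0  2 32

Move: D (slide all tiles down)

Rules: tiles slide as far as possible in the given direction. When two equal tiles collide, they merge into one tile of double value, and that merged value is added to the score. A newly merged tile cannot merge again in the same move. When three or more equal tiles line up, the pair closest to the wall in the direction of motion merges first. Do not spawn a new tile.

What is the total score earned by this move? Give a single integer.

Answer: 4

Derivation:
Slide down:
col 0: [32, 0, 16, 0] -> [0, 0, 32, 16]  score +0 (running 0)
col 1: [2, 32, 64, 0] -> [0, 2, 32, 64]  score +0 (running 0)
col 2: [2, 0, 2, 2] -> [0, 0, 2, 4]  score +4 (running 4)
col 3: [32, 2, 16, 32] -> [32, 2, 16, 32]  score +0 (running 4)
Board after move:
 0  0  0 32
 0  2  0  2
32 32  2 16
16 64  4 32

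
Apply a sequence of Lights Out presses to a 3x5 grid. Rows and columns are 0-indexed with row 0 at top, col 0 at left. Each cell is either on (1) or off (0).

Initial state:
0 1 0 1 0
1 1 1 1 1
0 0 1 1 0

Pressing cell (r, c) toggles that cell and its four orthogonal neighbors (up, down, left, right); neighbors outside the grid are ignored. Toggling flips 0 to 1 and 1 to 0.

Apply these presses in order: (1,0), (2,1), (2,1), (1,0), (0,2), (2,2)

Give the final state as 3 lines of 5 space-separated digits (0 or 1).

After press 1 at (1,0):
1 1 0 1 0
0 0 1 1 1
1 0 1 1 0

After press 2 at (2,1):
1 1 0 1 0
0 1 1 1 1
0 1 0 1 0

After press 3 at (2,1):
1 1 0 1 0
0 0 1 1 1
1 0 1 1 0

After press 4 at (1,0):
0 1 0 1 0
1 1 1 1 1
0 0 1 1 0

After press 5 at (0,2):
0 0 1 0 0
1 1 0 1 1
0 0 1 1 0

After press 6 at (2,2):
0 0 1 0 0
1 1 1 1 1
0 1 0 0 0

Answer: 0 0 1 0 0
1 1 1 1 1
0 1 0 0 0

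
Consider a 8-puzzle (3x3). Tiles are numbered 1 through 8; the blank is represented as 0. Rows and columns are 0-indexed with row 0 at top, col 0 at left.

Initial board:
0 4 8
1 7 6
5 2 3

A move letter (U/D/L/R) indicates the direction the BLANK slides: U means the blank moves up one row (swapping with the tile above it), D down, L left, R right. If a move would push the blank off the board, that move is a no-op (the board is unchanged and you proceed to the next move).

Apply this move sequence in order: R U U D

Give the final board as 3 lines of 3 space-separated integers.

Answer: 4 7 8
1 0 6
5 2 3

Derivation:
After move 1 (R):
4 0 8
1 7 6
5 2 3

After move 2 (U):
4 0 8
1 7 6
5 2 3

After move 3 (U):
4 0 8
1 7 6
5 2 3

After move 4 (D):
4 7 8
1 0 6
5 2 3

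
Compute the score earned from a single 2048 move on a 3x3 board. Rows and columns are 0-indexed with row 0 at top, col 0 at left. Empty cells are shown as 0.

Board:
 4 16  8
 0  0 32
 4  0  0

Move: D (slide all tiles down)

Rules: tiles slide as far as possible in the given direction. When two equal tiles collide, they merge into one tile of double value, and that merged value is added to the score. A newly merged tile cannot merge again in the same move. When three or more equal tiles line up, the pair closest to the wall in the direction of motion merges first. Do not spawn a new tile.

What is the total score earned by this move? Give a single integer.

Answer: 8

Derivation:
Slide down:
col 0: [4, 0, 4] -> [0, 0, 8]  score +8 (running 8)
col 1: [16, 0, 0] -> [0, 0, 16]  score +0 (running 8)
col 2: [8, 32, 0] -> [0, 8, 32]  score +0 (running 8)
Board after move:
 0  0  0
 0  0  8
 8 16 32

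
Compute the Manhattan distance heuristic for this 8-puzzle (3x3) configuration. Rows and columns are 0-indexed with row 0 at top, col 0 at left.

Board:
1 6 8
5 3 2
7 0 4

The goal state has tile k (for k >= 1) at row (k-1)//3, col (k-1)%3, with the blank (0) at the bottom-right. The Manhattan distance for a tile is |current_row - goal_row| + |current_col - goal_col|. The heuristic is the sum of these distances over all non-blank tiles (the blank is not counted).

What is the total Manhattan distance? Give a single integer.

Tile 1: (0,0)->(0,0) = 0
Tile 6: (0,1)->(1,2) = 2
Tile 8: (0,2)->(2,1) = 3
Tile 5: (1,0)->(1,1) = 1
Tile 3: (1,1)->(0,2) = 2
Tile 2: (1,2)->(0,1) = 2
Tile 7: (2,0)->(2,0) = 0
Tile 4: (2,2)->(1,0) = 3
Sum: 0 + 2 + 3 + 1 + 2 + 2 + 0 + 3 = 13

Answer: 13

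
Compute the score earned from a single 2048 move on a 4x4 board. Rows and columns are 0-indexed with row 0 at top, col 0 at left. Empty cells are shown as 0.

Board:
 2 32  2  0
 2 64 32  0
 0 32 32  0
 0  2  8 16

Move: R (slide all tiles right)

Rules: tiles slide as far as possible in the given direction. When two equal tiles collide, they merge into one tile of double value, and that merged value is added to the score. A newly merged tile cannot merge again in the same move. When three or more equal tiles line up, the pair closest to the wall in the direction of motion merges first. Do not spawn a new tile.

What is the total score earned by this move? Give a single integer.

Slide right:
row 0: [2, 32, 2, 0] -> [0, 2, 32, 2]  score +0 (running 0)
row 1: [2, 64, 32, 0] -> [0, 2, 64, 32]  score +0 (running 0)
row 2: [0, 32, 32, 0] -> [0, 0, 0, 64]  score +64 (running 64)
row 3: [0, 2, 8, 16] -> [0, 2, 8, 16]  score +0 (running 64)
Board after move:
 0  2 32  2
 0  2 64 32
 0  0  0 64
 0  2  8 16

Answer: 64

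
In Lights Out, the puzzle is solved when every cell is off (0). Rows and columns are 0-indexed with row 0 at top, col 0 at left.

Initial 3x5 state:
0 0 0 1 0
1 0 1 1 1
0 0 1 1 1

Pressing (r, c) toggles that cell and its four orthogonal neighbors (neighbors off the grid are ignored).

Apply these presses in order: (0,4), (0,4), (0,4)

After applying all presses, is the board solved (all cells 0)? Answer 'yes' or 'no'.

After press 1 at (0,4):
0 0 0 0 1
1 0 1 1 0
0 0 1 1 1

After press 2 at (0,4):
0 0 0 1 0
1 0 1 1 1
0 0 1 1 1

After press 3 at (0,4):
0 0 0 0 1
1 0 1 1 0
0 0 1 1 1

Lights still on: 7

Answer: no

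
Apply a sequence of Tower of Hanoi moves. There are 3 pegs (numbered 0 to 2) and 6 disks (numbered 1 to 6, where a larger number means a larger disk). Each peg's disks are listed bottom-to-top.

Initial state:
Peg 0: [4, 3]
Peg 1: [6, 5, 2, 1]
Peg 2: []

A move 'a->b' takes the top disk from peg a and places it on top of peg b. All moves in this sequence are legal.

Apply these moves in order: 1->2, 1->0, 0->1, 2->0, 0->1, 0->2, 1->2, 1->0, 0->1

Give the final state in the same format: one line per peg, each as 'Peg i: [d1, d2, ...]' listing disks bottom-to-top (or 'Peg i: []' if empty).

After move 1 (1->2):
Peg 0: [4, 3]
Peg 1: [6, 5, 2]
Peg 2: [1]

After move 2 (1->0):
Peg 0: [4, 3, 2]
Peg 1: [6, 5]
Peg 2: [1]

After move 3 (0->1):
Peg 0: [4, 3]
Peg 1: [6, 5, 2]
Peg 2: [1]

After move 4 (2->0):
Peg 0: [4, 3, 1]
Peg 1: [6, 5, 2]
Peg 2: []

After move 5 (0->1):
Peg 0: [4, 3]
Peg 1: [6, 5, 2, 1]
Peg 2: []

After move 6 (0->2):
Peg 0: [4]
Peg 1: [6, 5, 2, 1]
Peg 2: [3]

After move 7 (1->2):
Peg 0: [4]
Peg 1: [6, 5, 2]
Peg 2: [3, 1]

After move 8 (1->0):
Peg 0: [4, 2]
Peg 1: [6, 5]
Peg 2: [3, 1]

After move 9 (0->1):
Peg 0: [4]
Peg 1: [6, 5, 2]
Peg 2: [3, 1]

Answer: Peg 0: [4]
Peg 1: [6, 5, 2]
Peg 2: [3, 1]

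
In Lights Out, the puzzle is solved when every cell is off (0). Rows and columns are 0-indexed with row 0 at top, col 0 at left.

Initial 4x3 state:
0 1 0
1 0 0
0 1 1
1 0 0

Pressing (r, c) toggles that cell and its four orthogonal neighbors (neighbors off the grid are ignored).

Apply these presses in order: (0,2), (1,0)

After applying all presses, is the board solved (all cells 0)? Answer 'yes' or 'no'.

Answer: no

Derivation:
After press 1 at (0,2):
0 0 1
1 0 1
0 1 1
1 0 0

After press 2 at (1,0):
1 0 1
0 1 1
1 1 1
1 0 0

Lights still on: 8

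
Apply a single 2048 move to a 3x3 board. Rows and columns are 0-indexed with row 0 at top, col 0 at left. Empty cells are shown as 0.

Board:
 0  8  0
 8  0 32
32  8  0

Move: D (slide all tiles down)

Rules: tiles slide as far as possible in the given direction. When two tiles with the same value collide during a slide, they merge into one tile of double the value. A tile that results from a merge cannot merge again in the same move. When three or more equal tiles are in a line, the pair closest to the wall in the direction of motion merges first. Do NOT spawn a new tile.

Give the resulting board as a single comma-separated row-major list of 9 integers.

Slide down:
col 0: [0, 8, 32] -> [0, 8, 32]
col 1: [8, 0, 8] -> [0, 0, 16]
col 2: [0, 32, 0] -> [0, 0, 32]

Answer: 0, 0, 0, 8, 0, 0, 32, 16, 32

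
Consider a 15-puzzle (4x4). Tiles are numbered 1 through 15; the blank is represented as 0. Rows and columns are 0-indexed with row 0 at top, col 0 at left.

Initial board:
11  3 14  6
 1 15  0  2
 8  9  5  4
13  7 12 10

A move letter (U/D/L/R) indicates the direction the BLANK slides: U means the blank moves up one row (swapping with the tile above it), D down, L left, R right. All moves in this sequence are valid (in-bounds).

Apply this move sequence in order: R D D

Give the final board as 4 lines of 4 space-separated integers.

After move 1 (R):
11  3 14  6
 1 15  2  0
 8  9  5  4
13  7 12 10

After move 2 (D):
11  3 14  6
 1 15  2  4
 8  9  5  0
13  7 12 10

After move 3 (D):
11  3 14  6
 1 15  2  4
 8  9  5 10
13  7 12  0

Answer: 11  3 14  6
 1 15  2  4
 8  9  5 10
13  7 12  0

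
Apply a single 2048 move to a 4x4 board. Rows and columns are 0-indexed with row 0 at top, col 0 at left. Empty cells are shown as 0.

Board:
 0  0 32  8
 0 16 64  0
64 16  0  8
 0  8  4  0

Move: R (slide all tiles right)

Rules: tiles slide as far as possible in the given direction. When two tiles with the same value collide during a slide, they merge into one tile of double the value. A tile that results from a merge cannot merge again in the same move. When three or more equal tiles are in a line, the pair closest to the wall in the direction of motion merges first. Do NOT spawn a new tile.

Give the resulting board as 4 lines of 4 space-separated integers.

Slide right:
row 0: [0, 0, 32, 8] -> [0, 0, 32, 8]
row 1: [0, 16, 64, 0] -> [0, 0, 16, 64]
row 2: [64, 16, 0, 8] -> [0, 64, 16, 8]
row 3: [0, 8, 4, 0] -> [0, 0, 8, 4]

Answer:  0  0 32  8
 0  0 16 64
 0 64 16  8
 0  0  8  4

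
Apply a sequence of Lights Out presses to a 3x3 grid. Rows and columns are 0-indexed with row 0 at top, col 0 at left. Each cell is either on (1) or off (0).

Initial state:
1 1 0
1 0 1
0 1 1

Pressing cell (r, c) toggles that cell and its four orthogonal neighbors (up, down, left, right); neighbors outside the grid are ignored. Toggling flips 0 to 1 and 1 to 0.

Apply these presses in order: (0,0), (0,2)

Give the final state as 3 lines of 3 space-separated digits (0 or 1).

After press 1 at (0,0):
0 0 0
0 0 1
0 1 1

After press 2 at (0,2):
0 1 1
0 0 0
0 1 1

Answer: 0 1 1
0 0 0
0 1 1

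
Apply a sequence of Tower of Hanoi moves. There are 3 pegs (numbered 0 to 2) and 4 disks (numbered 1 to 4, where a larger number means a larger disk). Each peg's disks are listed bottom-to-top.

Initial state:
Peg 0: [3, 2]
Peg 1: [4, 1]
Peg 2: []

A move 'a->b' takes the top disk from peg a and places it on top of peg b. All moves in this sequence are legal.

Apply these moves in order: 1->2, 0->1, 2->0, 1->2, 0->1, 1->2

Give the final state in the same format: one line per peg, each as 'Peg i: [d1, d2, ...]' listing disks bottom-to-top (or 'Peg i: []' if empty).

After move 1 (1->2):
Peg 0: [3, 2]
Peg 1: [4]
Peg 2: [1]

After move 2 (0->1):
Peg 0: [3]
Peg 1: [4, 2]
Peg 2: [1]

After move 3 (2->0):
Peg 0: [3, 1]
Peg 1: [4, 2]
Peg 2: []

After move 4 (1->2):
Peg 0: [3, 1]
Peg 1: [4]
Peg 2: [2]

After move 5 (0->1):
Peg 0: [3]
Peg 1: [4, 1]
Peg 2: [2]

After move 6 (1->2):
Peg 0: [3]
Peg 1: [4]
Peg 2: [2, 1]

Answer: Peg 0: [3]
Peg 1: [4]
Peg 2: [2, 1]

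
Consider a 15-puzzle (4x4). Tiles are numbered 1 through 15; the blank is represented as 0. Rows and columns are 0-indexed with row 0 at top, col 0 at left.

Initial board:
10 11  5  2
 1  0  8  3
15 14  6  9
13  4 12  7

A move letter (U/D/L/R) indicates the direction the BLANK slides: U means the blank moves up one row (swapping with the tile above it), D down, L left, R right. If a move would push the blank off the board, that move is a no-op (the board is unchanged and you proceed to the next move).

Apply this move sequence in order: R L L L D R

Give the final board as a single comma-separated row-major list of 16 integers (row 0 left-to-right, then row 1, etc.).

Answer: 10, 11, 5, 2, 15, 1, 8, 3, 14, 0, 6, 9, 13, 4, 12, 7

Derivation:
After move 1 (R):
10 11  5  2
 1  8  0  3
15 14  6  9
13  4 12  7

After move 2 (L):
10 11  5  2
 1  0  8  3
15 14  6  9
13  4 12  7

After move 3 (L):
10 11  5  2
 0  1  8  3
15 14  6  9
13  4 12  7

After move 4 (L):
10 11  5  2
 0  1  8  3
15 14  6  9
13  4 12  7

After move 5 (D):
10 11  5  2
15  1  8  3
 0 14  6  9
13  4 12  7

After move 6 (R):
10 11  5  2
15  1  8  3
14  0  6  9
13  4 12  7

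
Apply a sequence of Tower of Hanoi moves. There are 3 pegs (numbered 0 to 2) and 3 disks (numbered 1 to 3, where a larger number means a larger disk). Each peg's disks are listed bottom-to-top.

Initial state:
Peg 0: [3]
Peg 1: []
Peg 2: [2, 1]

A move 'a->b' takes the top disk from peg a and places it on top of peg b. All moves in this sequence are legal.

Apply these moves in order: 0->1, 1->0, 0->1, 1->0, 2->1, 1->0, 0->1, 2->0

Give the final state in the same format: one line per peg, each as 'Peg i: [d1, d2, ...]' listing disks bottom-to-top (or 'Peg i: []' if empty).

After move 1 (0->1):
Peg 0: []
Peg 1: [3]
Peg 2: [2, 1]

After move 2 (1->0):
Peg 0: [3]
Peg 1: []
Peg 2: [2, 1]

After move 3 (0->1):
Peg 0: []
Peg 1: [3]
Peg 2: [2, 1]

After move 4 (1->0):
Peg 0: [3]
Peg 1: []
Peg 2: [2, 1]

After move 5 (2->1):
Peg 0: [3]
Peg 1: [1]
Peg 2: [2]

After move 6 (1->0):
Peg 0: [3, 1]
Peg 1: []
Peg 2: [2]

After move 7 (0->1):
Peg 0: [3]
Peg 1: [1]
Peg 2: [2]

After move 8 (2->0):
Peg 0: [3, 2]
Peg 1: [1]
Peg 2: []

Answer: Peg 0: [3, 2]
Peg 1: [1]
Peg 2: []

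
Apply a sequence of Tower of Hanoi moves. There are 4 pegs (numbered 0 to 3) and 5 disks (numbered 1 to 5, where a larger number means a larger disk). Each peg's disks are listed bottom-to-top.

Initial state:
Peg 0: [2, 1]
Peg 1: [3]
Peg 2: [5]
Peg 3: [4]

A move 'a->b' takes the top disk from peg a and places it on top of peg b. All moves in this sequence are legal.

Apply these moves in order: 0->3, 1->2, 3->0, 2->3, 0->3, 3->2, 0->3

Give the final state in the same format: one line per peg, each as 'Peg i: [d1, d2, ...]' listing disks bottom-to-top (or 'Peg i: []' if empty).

Answer: Peg 0: []
Peg 1: []
Peg 2: [5, 1]
Peg 3: [4, 3, 2]

Derivation:
After move 1 (0->3):
Peg 0: [2]
Peg 1: [3]
Peg 2: [5]
Peg 3: [4, 1]

After move 2 (1->2):
Peg 0: [2]
Peg 1: []
Peg 2: [5, 3]
Peg 3: [4, 1]

After move 3 (3->0):
Peg 0: [2, 1]
Peg 1: []
Peg 2: [5, 3]
Peg 3: [4]

After move 4 (2->3):
Peg 0: [2, 1]
Peg 1: []
Peg 2: [5]
Peg 3: [4, 3]

After move 5 (0->3):
Peg 0: [2]
Peg 1: []
Peg 2: [5]
Peg 3: [4, 3, 1]

After move 6 (3->2):
Peg 0: [2]
Peg 1: []
Peg 2: [5, 1]
Peg 3: [4, 3]

After move 7 (0->3):
Peg 0: []
Peg 1: []
Peg 2: [5, 1]
Peg 3: [4, 3, 2]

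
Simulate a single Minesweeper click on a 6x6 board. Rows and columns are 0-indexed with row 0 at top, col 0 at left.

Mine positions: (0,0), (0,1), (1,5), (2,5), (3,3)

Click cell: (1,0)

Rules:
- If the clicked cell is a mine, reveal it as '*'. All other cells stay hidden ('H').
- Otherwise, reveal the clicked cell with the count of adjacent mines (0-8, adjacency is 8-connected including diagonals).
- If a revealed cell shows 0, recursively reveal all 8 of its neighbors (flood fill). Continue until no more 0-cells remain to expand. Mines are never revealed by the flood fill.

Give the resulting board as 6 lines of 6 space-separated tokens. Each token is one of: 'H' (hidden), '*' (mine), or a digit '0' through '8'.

H H H H H H
2 H H H H H
H H H H H H
H H H H H H
H H H H H H
H H H H H H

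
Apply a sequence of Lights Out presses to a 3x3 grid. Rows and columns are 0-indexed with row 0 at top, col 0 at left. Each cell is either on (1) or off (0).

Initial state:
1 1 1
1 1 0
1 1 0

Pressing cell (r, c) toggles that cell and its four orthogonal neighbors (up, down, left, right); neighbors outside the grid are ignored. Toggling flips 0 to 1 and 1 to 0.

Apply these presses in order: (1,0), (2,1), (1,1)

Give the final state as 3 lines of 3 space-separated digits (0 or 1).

After press 1 at (1,0):
0 1 1
0 0 0
0 1 0

After press 2 at (2,1):
0 1 1
0 1 0
1 0 1

After press 3 at (1,1):
0 0 1
1 0 1
1 1 1

Answer: 0 0 1
1 0 1
1 1 1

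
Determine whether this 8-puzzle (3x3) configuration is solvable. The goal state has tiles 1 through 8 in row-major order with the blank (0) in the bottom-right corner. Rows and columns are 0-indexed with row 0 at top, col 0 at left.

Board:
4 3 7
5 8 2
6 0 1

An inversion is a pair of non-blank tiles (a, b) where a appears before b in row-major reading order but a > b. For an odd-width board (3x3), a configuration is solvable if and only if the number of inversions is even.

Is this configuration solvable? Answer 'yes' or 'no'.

Answer: yes

Derivation:
Inversions (pairs i<j in row-major order where tile[i] > tile[j] > 0): 16
16 is even, so the puzzle is solvable.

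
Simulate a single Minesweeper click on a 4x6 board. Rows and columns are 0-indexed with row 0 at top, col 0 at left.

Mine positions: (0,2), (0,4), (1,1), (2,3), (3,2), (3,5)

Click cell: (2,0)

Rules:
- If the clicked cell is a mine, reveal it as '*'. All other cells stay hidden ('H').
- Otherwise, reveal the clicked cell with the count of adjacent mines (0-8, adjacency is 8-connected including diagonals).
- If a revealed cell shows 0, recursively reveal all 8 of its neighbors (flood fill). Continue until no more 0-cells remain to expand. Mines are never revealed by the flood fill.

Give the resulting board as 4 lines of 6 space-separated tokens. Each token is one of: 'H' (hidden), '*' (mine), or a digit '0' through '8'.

H H H H H H
H H H H H H
1 H H H H H
H H H H H H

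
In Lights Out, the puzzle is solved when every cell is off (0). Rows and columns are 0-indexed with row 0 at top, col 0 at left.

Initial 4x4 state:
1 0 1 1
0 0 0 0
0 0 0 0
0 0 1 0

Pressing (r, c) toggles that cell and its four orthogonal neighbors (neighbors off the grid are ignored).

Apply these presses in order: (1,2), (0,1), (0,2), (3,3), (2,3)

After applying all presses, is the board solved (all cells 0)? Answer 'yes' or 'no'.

Answer: yes

Derivation:
After press 1 at (1,2):
1 0 0 1
0 1 1 1
0 0 1 0
0 0 1 0

After press 2 at (0,1):
0 1 1 1
0 0 1 1
0 0 1 0
0 0 1 0

After press 3 at (0,2):
0 0 0 0
0 0 0 1
0 0 1 0
0 0 1 0

After press 4 at (3,3):
0 0 0 0
0 0 0 1
0 0 1 1
0 0 0 1

After press 5 at (2,3):
0 0 0 0
0 0 0 0
0 0 0 0
0 0 0 0

Lights still on: 0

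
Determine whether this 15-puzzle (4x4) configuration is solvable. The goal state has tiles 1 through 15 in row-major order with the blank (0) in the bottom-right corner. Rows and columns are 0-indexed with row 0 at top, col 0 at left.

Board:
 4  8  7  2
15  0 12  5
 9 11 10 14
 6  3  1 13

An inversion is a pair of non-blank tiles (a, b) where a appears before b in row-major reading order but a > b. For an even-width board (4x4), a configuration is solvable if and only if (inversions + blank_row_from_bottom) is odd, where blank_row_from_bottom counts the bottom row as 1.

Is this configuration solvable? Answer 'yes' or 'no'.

Answer: no

Derivation:
Inversions: 51
Blank is in row 1 (0-indexed from top), which is row 3 counting from the bottom (bottom = 1).
51 + 3 = 54, which is even, so the puzzle is not solvable.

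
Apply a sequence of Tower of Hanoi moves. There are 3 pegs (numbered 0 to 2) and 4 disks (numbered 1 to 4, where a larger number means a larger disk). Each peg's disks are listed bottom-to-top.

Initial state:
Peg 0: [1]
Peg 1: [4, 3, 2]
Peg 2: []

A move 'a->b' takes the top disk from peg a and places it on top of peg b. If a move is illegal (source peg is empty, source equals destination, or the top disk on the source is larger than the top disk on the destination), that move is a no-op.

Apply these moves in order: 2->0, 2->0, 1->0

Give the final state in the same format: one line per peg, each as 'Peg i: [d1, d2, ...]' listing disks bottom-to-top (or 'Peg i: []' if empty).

After move 1 (2->0):
Peg 0: [1]
Peg 1: [4, 3, 2]
Peg 2: []

After move 2 (2->0):
Peg 0: [1]
Peg 1: [4, 3, 2]
Peg 2: []

After move 3 (1->0):
Peg 0: [1]
Peg 1: [4, 3, 2]
Peg 2: []

Answer: Peg 0: [1]
Peg 1: [4, 3, 2]
Peg 2: []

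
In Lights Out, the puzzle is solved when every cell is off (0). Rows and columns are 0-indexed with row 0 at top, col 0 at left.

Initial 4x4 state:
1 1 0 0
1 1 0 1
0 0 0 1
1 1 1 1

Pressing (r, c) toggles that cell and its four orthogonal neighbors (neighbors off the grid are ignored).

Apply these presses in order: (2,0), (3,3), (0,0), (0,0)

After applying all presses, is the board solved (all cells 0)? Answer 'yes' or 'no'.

Answer: no

Derivation:
After press 1 at (2,0):
1 1 0 0
0 1 0 1
1 1 0 1
0 1 1 1

After press 2 at (3,3):
1 1 0 0
0 1 0 1
1 1 0 0
0 1 0 0

After press 3 at (0,0):
0 0 0 0
1 1 0 1
1 1 0 0
0 1 0 0

After press 4 at (0,0):
1 1 0 0
0 1 0 1
1 1 0 0
0 1 0 0

Lights still on: 7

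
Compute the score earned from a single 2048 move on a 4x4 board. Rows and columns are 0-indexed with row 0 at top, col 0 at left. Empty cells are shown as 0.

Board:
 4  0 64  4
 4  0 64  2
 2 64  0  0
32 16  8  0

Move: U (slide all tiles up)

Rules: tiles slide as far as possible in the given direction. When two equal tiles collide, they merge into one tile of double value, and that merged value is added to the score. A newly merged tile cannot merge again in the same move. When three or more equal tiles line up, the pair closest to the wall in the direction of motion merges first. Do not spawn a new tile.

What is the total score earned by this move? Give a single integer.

Answer: 136

Derivation:
Slide up:
col 0: [4, 4, 2, 32] -> [8, 2, 32, 0]  score +8 (running 8)
col 1: [0, 0, 64, 16] -> [64, 16, 0, 0]  score +0 (running 8)
col 2: [64, 64, 0, 8] -> [128, 8, 0, 0]  score +128 (running 136)
col 3: [4, 2, 0, 0] -> [4, 2, 0, 0]  score +0 (running 136)
Board after move:
  8  64 128   4
  2  16   8   2
 32   0   0   0
  0   0   0   0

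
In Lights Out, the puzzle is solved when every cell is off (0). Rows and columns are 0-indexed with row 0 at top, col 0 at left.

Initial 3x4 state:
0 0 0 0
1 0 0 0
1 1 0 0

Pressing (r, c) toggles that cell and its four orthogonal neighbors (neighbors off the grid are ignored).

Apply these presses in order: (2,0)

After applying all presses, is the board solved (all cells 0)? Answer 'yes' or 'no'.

After press 1 at (2,0):
0 0 0 0
0 0 0 0
0 0 0 0

Lights still on: 0

Answer: yes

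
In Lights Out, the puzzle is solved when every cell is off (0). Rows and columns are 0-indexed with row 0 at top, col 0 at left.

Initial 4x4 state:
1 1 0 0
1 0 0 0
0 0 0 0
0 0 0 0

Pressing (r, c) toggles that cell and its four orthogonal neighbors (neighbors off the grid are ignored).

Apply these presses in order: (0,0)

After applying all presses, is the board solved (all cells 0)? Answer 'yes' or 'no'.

Answer: yes

Derivation:
After press 1 at (0,0):
0 0 0 0
0 0 0 0
0 0 0 0
0 0 0 0

Lights still on: 0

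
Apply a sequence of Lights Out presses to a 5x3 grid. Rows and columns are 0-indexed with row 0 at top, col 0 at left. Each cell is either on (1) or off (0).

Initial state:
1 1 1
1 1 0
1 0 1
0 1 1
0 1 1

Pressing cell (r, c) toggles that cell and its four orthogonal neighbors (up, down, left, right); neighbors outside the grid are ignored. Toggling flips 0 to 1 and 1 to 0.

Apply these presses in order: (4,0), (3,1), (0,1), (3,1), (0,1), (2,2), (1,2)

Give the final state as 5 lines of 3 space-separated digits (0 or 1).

After press 1 at (4,0):
1 1 1
1 1 0
1 0 1
1 1 1
1 0 1

After press 2 at (3,1):
1 1 1
1 1 0
1 1 1
0 0 0
1 1 1

After press 3 at (0,1):
0 0 0
1 0 0
1 1 1
0 0 0
1 1 1

After press 4 at (3,1):
0 0 0
1 0 0
1 0 1
1 1 1
1 0 1

After press 5 at (0,1):
1 1 1
1 1 0
1 0 1
1 1 1
1 0 1

After press 6 at (2,2):
1 1 1
1 1 1
1 1 0
1 1 0
1 0 1

After press 7 at (1,2):
1 1 0
1 0 0
1 1 1
1 1 0
1 0 1

Answer: 1 1 0
1 0 0
1 1 1
1 1 0
1 0 1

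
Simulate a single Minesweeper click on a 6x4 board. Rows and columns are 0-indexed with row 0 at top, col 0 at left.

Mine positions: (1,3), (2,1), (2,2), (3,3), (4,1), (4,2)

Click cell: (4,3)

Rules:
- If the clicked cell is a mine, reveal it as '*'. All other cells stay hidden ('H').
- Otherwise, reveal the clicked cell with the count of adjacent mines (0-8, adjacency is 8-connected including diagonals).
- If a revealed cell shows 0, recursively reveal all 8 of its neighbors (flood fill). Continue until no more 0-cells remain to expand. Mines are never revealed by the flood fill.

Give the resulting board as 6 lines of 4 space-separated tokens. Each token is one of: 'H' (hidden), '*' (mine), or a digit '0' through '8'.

H H H H
H H H H
H H H H
H H H H
H H H 2
H H H H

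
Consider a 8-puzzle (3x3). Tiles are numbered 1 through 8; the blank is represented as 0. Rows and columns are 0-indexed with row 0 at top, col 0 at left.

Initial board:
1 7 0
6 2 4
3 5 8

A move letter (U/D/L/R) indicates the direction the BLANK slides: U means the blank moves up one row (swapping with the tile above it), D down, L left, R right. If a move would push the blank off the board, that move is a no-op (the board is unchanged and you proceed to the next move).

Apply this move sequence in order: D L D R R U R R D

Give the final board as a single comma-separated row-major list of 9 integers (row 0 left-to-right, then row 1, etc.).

Answer: 1, 7, 4, 6, 5, 2, 3, 8, 0

Derivation:
After move 1 (D):
1 7 4
6 2 0
3 5 8

After move 2 (L):
1 7 4
6 0 2
3 5 8

After move 3 (D):
1 7 4
6 5 2
3 0 8

After move 4 (R):
1 7 4
6 5 2
3 8 0

After move 5 (R):
1 7 4
6 5 2
3 8 0

After move 6 (U):
1 7 4
6 5 0
3 8 2

After move 7 (R):
1 7 4
6 5 0
3 8 2

After move 8 (R):
1 7 4
6 5 0
3 8 2

After move 9 (D):
1 7 4
6 5 2
3 8 0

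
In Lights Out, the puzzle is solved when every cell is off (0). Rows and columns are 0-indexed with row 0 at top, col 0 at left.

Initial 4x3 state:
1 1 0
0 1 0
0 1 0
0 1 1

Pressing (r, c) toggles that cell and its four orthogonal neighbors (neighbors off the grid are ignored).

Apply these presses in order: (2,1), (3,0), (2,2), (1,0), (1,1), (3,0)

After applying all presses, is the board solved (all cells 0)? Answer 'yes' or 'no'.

Answer: yes

Derivation:
After press 1 at (2,1):
1 1 0
0 0 0
1 0 1
0 0 1

After press 2 at (3,0):
1 1 0
0 0 0
0 0 1
1 1 1

After press 3 at (2,2):
1 1 0
0 0 1
0 1 0
1 1 0

After press 4 at (1,0):
0 1 0
1 1 1
1 1 0
1 1 0

After press 5 at (1,1):
0 0 0
0 0 0
1 0 0
1 1 0

After press 6 at (3,0):
0 0 0
0 0 0
0 0 0
0 0 0

Lights still on: 0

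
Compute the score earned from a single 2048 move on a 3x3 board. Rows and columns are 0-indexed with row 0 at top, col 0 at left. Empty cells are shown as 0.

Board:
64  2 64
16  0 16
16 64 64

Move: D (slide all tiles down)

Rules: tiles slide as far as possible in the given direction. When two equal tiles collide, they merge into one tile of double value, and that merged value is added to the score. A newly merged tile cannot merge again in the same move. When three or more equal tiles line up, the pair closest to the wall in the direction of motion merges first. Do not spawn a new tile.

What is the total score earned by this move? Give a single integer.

Slide down:
col 0: [64, 16, 16] -> [0, 64, 32]  score +32 (running 32)
col 1: [2, 0, 64] -> [0, 2, 64]  score +0 (running 32)
col 2: [64, 16, 64] -> [64, 16, 64]  score +0 (running 32)
Board after move:
 0  0 64
64  2 16
32 64 64

Answer: 32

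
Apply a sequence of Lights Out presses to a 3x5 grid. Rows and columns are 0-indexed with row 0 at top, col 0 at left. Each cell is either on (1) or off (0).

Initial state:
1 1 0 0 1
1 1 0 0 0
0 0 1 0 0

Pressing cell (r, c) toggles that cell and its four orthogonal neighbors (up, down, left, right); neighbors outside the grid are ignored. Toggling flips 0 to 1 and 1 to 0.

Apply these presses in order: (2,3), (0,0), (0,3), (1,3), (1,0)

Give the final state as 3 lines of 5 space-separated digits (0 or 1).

After press 1 at (2,3):
1 1 0 0 1
1 1 0 1 0
0 0 0 1 1

After press 2 at (0,0):
0 0 0 0 1
0 1 0 1 0
0 0 0 1 1

After press 3 at (0,3):
0 0 1 1 0
0 1 0 0 0
0 0 0 1 1

After press 4 at (1,3):
0 0 1 0 0
0 1 1 1 1
0 0 0 0 1

After press 5 at (1,0):
1 0 1 0 0
1 0 1 1 1
1 0 0 0 1

Answer: 1 0 1 0 0
1 0 1 1 1
1 0 0 0 1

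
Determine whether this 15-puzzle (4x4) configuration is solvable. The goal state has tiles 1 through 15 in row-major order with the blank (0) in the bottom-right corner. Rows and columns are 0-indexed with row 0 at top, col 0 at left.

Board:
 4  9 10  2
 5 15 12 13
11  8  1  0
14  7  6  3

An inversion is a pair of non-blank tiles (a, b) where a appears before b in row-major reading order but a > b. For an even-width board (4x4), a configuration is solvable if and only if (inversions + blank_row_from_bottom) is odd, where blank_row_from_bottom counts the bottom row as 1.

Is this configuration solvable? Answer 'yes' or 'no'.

Inversions: 56
Blank is in row 2 (0-indexed from top), which is row 2 counting from the bottom (bottom = 1).
56 + 2 = 58, which is even, so the puzzle is not solvable.

Answer: no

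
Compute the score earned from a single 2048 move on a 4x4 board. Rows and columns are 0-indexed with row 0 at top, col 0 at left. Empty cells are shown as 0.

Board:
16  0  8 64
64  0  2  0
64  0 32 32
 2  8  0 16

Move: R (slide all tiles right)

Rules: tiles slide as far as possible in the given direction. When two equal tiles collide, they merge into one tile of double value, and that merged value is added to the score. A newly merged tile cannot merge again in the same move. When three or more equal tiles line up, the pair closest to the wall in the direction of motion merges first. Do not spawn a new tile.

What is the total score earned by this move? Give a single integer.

Slide right:
row 0: [16, 0, 8, 64] -> [0, 16, 8, 64]  score +0 (running 0)
row 1: [64, 0, 2, 0] -> [0, 0, 64, 2]  score +0 (running 0)
row 2: [64, 0, 32, 32] -> [0, 0, 64, 64]  score +64 (running 64)
row 3: [2, 8, 0, 16] -> [0, 2, 8, 16]  score +0 (running 64)
Board after move:
 0 16  8 64
 0  0 64  2
 0  0 64 64
 0  2  8 16

Answer: 64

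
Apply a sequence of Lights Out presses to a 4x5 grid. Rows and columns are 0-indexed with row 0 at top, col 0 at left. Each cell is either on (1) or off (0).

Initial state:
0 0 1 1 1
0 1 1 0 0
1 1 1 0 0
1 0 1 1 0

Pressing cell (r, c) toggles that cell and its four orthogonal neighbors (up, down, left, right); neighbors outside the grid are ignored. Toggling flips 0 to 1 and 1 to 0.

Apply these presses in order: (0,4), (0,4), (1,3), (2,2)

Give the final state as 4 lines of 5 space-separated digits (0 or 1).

Answer: 0 0 1 0 1
0 1 1 1 1
1 0 0 0 0
1 0 0 1 0

Derivation:
After press 1 at (0,4):
0 0 1 0 0
0 1 1 0 1
1 1 1 0 0
1 0 1 1 0

After press 2 at (0,4):
0 0 1 1 1
0 1 1 0 0
1 1 1 0 0
1 0 1 1 0

After press 3 at (1,3):
0 0 1 0 1
0 1 0 1 1
1 1 1 1 0
1 0 1 1 0

After press 4 at (2,2):
0 0 1 0 1
0 1 1 1 1
1 0 0 0 0
1 0 0 1 0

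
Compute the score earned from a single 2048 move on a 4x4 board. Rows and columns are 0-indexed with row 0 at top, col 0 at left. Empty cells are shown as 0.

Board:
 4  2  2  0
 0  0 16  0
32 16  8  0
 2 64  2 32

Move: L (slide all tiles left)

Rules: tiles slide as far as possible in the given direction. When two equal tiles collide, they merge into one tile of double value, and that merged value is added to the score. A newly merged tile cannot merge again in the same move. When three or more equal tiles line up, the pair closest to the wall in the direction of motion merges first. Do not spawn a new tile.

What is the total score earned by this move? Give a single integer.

Slide left:
row 0: [4, 2, 2, 0] -> [4, 4, 0, 0]  score +4 (running 4)
row 1: [0, 0, 16, 0] -> [16, 0, 0, 0]  score +0 (running 4)
row 2: [32, 16, 8, 0] -> [32, 16, 8, 0]  score +0 (running 4)
row 3: [2, 64, 2, 32] -> [2, 64, 2, 32]  score +0 (running 4)
Board after move:
 4  4  0  0
16  0  0  0
32 16  8  0
 2 64  2 32

Answer: 4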